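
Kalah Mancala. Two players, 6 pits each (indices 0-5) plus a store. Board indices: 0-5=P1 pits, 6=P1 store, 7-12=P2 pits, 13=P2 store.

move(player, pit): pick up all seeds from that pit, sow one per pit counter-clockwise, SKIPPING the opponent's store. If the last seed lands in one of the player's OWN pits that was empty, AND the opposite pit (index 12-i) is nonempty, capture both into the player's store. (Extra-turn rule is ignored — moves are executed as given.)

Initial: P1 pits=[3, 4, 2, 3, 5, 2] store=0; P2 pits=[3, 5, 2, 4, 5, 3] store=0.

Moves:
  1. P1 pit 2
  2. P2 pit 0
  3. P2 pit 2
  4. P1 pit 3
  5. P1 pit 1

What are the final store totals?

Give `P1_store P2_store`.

Move 1: P1 pit2 -> P1=[3,4,0,4,6,2](0) P2=[3,5,2,4,5,3](0)
Move 2: P2 pit0 -> P1=[3,4,0,4,6,2](0) P2=[0,6,3,5,5,3](0)
Move 3: P2 pit2 -> P1=[3,4,0,4,6,2](0) P2=[0,6,0,6,6,4](0)
Move 4: P1 pit3 -> P1=[3,4,0,0,7,3](1) P2=[1,6,0,6,6,4](0)
Move 5: P1 pit1 -> P1=[3,0,1,1,8,4](1) P2=[1,6,0,6,6,4](0)

Answer: 1 0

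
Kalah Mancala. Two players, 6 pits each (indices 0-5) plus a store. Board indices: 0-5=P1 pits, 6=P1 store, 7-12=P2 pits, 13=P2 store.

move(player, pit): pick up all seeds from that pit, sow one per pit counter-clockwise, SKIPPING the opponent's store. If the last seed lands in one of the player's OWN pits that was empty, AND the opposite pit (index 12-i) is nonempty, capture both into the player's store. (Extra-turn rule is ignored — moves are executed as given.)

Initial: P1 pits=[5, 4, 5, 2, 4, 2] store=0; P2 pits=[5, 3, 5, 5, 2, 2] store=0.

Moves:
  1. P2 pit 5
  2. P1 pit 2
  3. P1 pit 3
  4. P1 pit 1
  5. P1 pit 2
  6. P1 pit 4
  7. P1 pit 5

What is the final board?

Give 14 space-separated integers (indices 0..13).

Move 1: P2 pit5 -> P1=[6,4,5,2,4,2](0) P2=[5,3,5,5,2,0](1)
Move 2: P1 pit2 -> P1=[6,4,0,3,5,3](1) P2=[6,3,5,5,2,0](1)
Move 3: P1 pit3 -> P1=[6,4,0,0,6,4](2) P2=[6,3,5,5,2,0](1)
Move 4: P1 pit1 -> P1=[6,0,1,1,7,5](2) P2=[6,3,5,5,2,0](1)
Move 5: P1 pit2 -> P1=[6,0,0,2,7,5](2) P2=[6,3,5,5,2,0](1)
Move 6: P1 pit4 -> P1=[6,0,0,2,0,6](3) P2=[7,4,6,6,3,0](1)
Move 7: P1 pit5 -> P1=[6,0,0,2,0,0](4) P2=[8,5,7,7,4,0](1)

Answer: 6 0 0 2 0 0 4 8 5 7 7 4 0 1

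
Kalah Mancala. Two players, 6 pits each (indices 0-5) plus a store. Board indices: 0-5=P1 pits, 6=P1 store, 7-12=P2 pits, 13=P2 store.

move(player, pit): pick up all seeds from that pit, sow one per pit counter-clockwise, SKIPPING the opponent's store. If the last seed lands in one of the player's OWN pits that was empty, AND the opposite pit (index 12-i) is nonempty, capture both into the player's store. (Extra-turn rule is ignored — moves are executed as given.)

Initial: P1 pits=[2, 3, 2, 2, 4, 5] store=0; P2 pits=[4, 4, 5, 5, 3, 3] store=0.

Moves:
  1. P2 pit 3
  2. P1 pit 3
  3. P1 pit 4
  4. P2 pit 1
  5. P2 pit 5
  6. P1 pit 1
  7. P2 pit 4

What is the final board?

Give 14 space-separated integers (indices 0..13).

Answer: 5 1 5 2 1 8 2 5 0 7 1 0 1 4

Derivation:
Move 1: P2 pit3 -> P1=[3,4,2,2,4,5](0) P2=[4,4,5,0,4,4](1)
Move 2: P1 pit3 -> P1=[3,4,2,0,5,6](0) P2=[4,4,5,0,4,4](1)
Move 3: P1 pit4 -> P1=[3,4,2,0,0,7](1) P2=[5,5,6,0,4,4](1)
Move 4: P2 pit1 -> P1=[3,4,2,0,0,7](1) P2=[5,0,7,1,5,5](2)
Move 5: P2 pit5 -> P1=[4,5,3,1,0,7](1) P2=[5,0,7,1,5,0](3)
Move 6: P1 pit1 -> P1=[4,0,4,2,1,8](2) P2=[5,0,7,1,5,0](3)
Move 7: P2 pit4 -> P1=[5,1,5,2,1,8](2) P2=[5,0,7,1,0,1](4)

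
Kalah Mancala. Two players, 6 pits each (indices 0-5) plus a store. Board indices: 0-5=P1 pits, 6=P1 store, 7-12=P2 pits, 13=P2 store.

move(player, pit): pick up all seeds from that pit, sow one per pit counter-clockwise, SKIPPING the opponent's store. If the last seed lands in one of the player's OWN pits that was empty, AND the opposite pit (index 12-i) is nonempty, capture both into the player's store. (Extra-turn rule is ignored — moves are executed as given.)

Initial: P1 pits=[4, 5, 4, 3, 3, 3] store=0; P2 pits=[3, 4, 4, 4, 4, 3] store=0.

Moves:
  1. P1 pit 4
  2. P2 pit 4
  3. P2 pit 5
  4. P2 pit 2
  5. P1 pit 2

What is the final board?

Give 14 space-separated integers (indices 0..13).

Answer: 6 7 0 4 1 5 2 5 4 0 5 1 1 3

Derivation:
Move 1: P1 pit4 -> P1=[4,5,4,3,0,4](1) P2=[4,4,4,4,4,3](0)
Move 2: P2 pit4 -> P1=[5,6,4,3,0,4](1) P2=[4,4,4,4,0,4](1)
Move 3: P2 pit5 -> P1=[6,7,5,3,0,4](1) P2=[4,4,4,4,0,0](2)
Move 4: P2 pit2 -> P1=[6,7,5,3,0,4](1) P2=[4,4,0,5,1,1](3)
Move 5: P1 pit2 -> P1=[6,7,0,4,1,5](2) P2=[5,4,0,5,1,1](3)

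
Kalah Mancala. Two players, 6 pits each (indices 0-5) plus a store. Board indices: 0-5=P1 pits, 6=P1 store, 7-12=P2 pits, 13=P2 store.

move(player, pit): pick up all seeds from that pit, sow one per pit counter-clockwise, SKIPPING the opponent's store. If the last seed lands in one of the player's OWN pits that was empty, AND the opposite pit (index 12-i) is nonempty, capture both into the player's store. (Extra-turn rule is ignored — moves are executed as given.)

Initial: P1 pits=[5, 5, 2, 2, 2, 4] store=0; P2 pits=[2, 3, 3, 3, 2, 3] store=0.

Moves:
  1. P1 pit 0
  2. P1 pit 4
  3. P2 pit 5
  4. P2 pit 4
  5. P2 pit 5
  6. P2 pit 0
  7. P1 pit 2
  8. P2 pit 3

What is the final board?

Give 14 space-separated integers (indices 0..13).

Move 1: P1 pit0 -> P1=[0,6,3,3,3,5](0) P2=[2,3,3,3,2,3](0)
Move 2: P1 pit4 -> P1=[0,6,3,3,0,6](1) P2=[3,3,3,3,2,3](0)
Move 3: P2 pit5 -> P1=[1,7,3,3,0,6](1) P2=[3,3,3,3,2,0](1)
Move 4: P2 pit4 -> P1=[1,7,3,3,0,6](1) P2=[3,3,3,3,0,1](2)
Move 5: P2 pit5 -> P1=[1,7,3,3,0,6](1) P2=[3,3,3,3,0,0](3)
Move 6: P2 pit0 -> P1=[1,7,3,3,0,6](1) P2=[0,4,4,4,0,0](3)
Move 7: P1 pit2 -> P1=[1,7,0,4,1,7](1) P2=[0,4,4,4,0,0](3)
Move 8: P2 pit3 -> P1=[2,7,0,4,1,7](1) P2=[0,4,4,0,1,1](4)

Answer: 2 7 0 4 1 7 1 0 4 4 0 1 1 4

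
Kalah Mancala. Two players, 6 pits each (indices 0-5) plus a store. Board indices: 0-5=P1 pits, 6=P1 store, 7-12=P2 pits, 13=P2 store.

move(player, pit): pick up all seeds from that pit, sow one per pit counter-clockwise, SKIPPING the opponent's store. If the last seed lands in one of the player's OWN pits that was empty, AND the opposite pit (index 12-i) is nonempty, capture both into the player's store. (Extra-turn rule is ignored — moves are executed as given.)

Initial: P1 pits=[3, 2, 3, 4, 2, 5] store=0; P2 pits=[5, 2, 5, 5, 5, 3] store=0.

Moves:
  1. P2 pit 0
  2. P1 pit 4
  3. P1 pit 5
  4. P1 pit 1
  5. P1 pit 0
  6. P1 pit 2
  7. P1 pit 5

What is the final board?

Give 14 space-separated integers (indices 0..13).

Move 1: P2 pit0 -> P1=[3,2,3,4,2,5](0) P2=[0,3,6,6,6,4](0)
Move 2: P1 pit4 -> P1=[3,2,3,4,0,6](1) P2=[0,3,6,6,6,4](0)
Move 3: P1 pit5 -> P1=[3,2,3,4,0,0](2) P2=[1,4,7,7,7,4](0)
Move 4: P1 pit1 -> P1=[3,0,4,5,0,0](2) P2=[1,4,7,7,7,4](0)
Move 5: P1 pit0 -> P1=[0,1,5,6,0,0](2) P2=[1,4,7,7,7,4](0)
Move 6: P1 pit2 -> P1=[0,1,0,7,1,1](3) P2=[2,4,7,7,7,4](0)
Move 7: P1 pit5 -> P1=[0,1,0,7,1,0](4) P2=[2,4,7,7,7,4](0)

Answer: 0 1 0 7 1 0 4 2 4 7 7 7 4 0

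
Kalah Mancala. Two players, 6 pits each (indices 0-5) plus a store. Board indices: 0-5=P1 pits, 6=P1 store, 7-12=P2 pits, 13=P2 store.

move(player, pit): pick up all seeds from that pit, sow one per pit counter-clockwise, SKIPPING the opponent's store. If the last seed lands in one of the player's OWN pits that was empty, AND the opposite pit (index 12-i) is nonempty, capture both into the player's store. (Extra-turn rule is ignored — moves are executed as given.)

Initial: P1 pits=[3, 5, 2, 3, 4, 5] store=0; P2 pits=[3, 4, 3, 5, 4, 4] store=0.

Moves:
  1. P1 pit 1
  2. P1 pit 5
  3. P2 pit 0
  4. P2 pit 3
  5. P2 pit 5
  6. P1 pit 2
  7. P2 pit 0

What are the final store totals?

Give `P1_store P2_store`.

Move 1: P1 pit1 -> P1=[3,0,3,4,5,6](1) P2=[3,4,3,5,4,4](0)
Move 2: P1 pit5 -> P1=[3,0,3,4,5,0](2) P2=[4,5,4,6,5,4](0)
Move 3: P2 pit0 -> P1=[3,0,3,4,5,0](2) P2=[0,6,5,7,6,4](0)
Move 4: P2 pit3 -> P1=[4,1,4,5,5,0](2) P2=[0,6,5,0,7,5](1)
Move 5: P2 pit5 -> P1=[5,2,5,6,5,0](2) P2=[0,6,5,0,7,0](2)
Move 6: P1 pit2 -> P1=[5,2,0,7,6,1](3) P2=[1,6,5,0,7,0](2)
Move 7: P2 pit0 -> P1=[5,2,0,7,6,1](3) P2=[0,7,5,0,7,0](2)

Answer: 3 2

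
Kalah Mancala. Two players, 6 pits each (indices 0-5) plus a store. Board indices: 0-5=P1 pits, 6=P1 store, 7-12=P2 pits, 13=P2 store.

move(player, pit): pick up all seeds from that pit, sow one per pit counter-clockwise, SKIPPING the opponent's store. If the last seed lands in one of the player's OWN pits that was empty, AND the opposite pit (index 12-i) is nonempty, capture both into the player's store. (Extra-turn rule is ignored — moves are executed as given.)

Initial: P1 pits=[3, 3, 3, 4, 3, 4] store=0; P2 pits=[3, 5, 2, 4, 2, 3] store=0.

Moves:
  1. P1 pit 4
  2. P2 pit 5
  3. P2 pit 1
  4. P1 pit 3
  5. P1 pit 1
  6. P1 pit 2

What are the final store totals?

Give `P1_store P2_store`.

Move 1: P1 pit4 -> P1=[3,3,3,4,0,5](1) P2=[4,5,2,4,2,3](0)
Move 2: P2 pit5 -> P1=[4,4,3,4,0,5](1) P2=[4,5,2,4,2,0](1)
Move 3: P2 pit1 -> P1=[4,4,3,4,0,5](1) P2=[4,0,3,5,3,1](2)
Move 4: P1 pit3 -> P1=[4,4,3,0,1,6](2) P2=[5,0,3,5,3,1](2)
Move 5: P1 pit1 -> P1=[4,0,4,1,2,7](2) P2=[5,0,3,5,3,1](2)
Move 6: P1 pit2 -> P1=[4,0,0,2,3,8](3) P2=[5,0,3,5,3,1](2)

Answer: 3 2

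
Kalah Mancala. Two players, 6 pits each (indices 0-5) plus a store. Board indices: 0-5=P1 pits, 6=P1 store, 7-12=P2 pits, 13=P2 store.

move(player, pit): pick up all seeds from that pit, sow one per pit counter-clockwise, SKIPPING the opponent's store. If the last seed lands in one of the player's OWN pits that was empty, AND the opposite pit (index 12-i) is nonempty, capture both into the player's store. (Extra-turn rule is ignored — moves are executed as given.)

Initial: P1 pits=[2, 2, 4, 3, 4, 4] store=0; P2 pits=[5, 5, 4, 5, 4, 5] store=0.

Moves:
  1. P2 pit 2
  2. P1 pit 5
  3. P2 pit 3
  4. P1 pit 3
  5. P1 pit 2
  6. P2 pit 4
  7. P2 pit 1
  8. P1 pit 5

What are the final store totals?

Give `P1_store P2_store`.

Move 1: P2 pit2 -> P1=[2,2,4,3,4,4](0) P2=[5,5,0,6,5,6](1)
Move 2: P1 pit5 -> P1=[2,2,4,3,4,0](1) P2=[6,6,1,6,5,6](1)
Move 3: P2 pit3 -> P1=[3,3,5,3,4,0](1) P2=[6,6,1,0,6,7](2)
Move 4: P1 pit3 -> P1=[3,3,5,0,5,1](2) P2=[6,6,1,0,6,7](2)
Move 5: P1 pit2 -> P1=[3,3,0,1,6,2](3) P2=[7,6,1,0,6,7](2)
Move 6: P2 pit4 -> P1=[4,4,1,2,6,2](3) P2=[7,6,1,0,0,8](3)
Move 7: P2 pit1 -> P1=[5,4,1,2,6,2](3) P2=[7,0,2,1,1,9](4)
Move 8: P1 pit5 -> P1=[5,4,1,2,6,0](4) P2=[8,0,2,1,1,9](4)

Answer: 4 4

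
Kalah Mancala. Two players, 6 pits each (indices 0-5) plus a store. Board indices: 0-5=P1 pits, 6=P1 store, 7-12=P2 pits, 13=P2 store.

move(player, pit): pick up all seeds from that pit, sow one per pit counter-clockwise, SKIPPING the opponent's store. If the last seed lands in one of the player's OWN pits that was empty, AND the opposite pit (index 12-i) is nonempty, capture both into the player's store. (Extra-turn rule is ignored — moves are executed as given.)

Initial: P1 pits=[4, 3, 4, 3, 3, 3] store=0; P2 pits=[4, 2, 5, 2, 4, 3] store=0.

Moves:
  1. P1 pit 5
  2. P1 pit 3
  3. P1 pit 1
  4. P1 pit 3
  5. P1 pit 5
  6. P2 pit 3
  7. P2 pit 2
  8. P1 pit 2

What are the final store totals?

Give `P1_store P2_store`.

Move 1: P1 pit5 -> P1=[4,3,4,3,3,0](1) P2=[5,3,5,2,4,3](0)
Move 2: P1 pit3 -> P1=[4,3,4,0,4,1](2) P2=[5,3,5,2,4,3](0)
Move 3: P1 pit1 -> P1=[4,0,5,1,5,1](2) P2=[5,3,5,2,4,3](0)
Move 4: P1 pit3 -> P1=[4,0,5,0,6,1](2) P2=[5,3,5,2,4,3](0)
Move 5: P1 pit5 -> P1=[4,0,5,0,6,0](3) P2=[5,3,5,2,4,3](0)
Move 6: P2 pit3 -> P1=[4,0,5,0,6,0](3) P2=[5,3,5,0,5,4](0)
Move 7: P2 pit2 -> P1=[5,0,5,0,6,0](3) P2=[5,3,0,1,6,5](1)
Move 8: P1 pit2 -> P1=[5,0,0,1,7,1](4) P2=[6,3,0,1,6,5](1)

Answer: 4 1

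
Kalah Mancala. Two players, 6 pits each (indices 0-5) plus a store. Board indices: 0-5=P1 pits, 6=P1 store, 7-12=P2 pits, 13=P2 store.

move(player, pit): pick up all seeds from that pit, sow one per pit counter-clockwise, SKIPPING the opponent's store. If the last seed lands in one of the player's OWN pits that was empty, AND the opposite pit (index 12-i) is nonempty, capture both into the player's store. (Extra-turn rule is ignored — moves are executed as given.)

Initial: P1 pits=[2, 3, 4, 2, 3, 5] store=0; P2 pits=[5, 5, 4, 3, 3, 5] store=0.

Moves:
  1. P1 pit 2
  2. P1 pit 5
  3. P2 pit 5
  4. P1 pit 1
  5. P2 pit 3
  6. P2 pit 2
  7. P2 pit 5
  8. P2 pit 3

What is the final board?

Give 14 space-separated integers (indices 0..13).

Move 1: P1 pit2 -> P1=[2,3,0,3,4,6](1) P2=[5,5,4,3,3,5](0)
Move 2: P1 pit5 -> P1=[2,3,0,3,4,0](2) P2=[6,6,5,4,4,5](0)
Move 3: P2 pit5 -> P1=[3,4,1,4,4,0](2) P2=[6,6,5,4,4,0](1)
Move 4: P1 pit1 -> P1=[3,0,2,5,5,0](9) P2=[0,6,5,4,4,0](1)
Move 5: P2 pit3 -> P1=[4,0,2,5,5,0](9) P2=[0,6,5,0,5,1](2)
Move 6: P2 pit2 -> P1=[5,0,2,5,5,0](9) P2=[0,6,0,1,6,2](3)
Move 7: P2 pit5 -> P1=[6,0,2,5,5,0](9) P2=[0,6,0,1,6,0](4)
Move 8: P2 pit3 -> P1=[6,0,2,5,5,0](9) P2=[0,6,0,0,7,0](4)

Answer: 6 0 2 5 5 0 9 0 6 0 0 7 0 4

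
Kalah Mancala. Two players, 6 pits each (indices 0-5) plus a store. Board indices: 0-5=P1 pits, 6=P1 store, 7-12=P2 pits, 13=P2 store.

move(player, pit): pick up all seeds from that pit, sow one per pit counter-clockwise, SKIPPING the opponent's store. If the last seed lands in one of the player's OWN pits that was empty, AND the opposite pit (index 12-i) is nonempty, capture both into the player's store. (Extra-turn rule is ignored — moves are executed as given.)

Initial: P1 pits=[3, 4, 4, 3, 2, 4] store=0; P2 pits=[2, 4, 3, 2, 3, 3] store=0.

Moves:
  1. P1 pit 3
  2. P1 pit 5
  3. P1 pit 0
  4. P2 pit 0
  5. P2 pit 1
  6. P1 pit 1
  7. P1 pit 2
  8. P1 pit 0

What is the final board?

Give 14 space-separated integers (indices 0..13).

Answer: 0 0 0 2 5 2 14 1 1 2 5 0 4 1

Derivation:
Move 1: P1 pit3 -> P1=[3,4,4,0,3,5](1) P2=[2,4,3,2,3,3](0)
Move 2: P1 pit5 -> P1=[3,4,4,0,3,0](2) P2=[3,5,4,3,3,3](0)
Move 3: P1 pit0 -> P1=[0,5,5,0,3,0](7) P2=[3,5,0,3,3,3](0)
Move 4: P2 pit0 -> P1=[0,5,5,0,3,0](7) P2=[0,6,1,4,3,3](0)
Move 5: P2 pit1 -> P1=[1,5,5,0,3,0](7) P2=[0,0,2,5,4,4](1)
Move 6: P1 pit1 -> P1=[1,0,6,1,4,1](8) P2=[0,0,2,5,4,4](1)
Move 7: P1 pit2 -> P1=[1,0,0,2,5,2](9) P2=[1,1,2,5,4,4](1)
Move 8: P1 pit0 -> P1=[0,0,0,2,5,2](14) P2=[1,1,2,5,0,4](1)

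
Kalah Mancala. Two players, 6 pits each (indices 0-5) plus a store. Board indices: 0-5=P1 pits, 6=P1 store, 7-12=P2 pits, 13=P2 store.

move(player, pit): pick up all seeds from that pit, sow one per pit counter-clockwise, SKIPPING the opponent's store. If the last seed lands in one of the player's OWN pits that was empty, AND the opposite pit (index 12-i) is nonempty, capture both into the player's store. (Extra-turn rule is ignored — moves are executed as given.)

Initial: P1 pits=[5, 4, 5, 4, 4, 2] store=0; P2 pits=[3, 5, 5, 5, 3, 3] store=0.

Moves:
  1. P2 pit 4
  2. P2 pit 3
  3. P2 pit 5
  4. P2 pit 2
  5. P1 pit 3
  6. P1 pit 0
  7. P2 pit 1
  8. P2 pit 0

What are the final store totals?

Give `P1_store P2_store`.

Move 1: P2 pit4 -> P1=[6,4,5,4,4,2](0) P2=[3,5,5,5,0,4](1)
Move 2: P2 pit3 -> P1=[7,5,5,4,4,2](0) P2=[3,5,5,0,1,5](2)
Move 3: P2 pit5 -> P1=[8,6,6,5,4,2](0) P2=[3,5,5,0,1,0](3)
Move 4: P2 pit2 -> P1=[9,6,6,5,4,2](0) P2=[3,5,0,1,2,1](4)
Move 5: P1 pit3 -> P1=[9,6,6,0,5,3](1) P2=[4,6,0,1,2,1](4)
Move 6: P1 pit0 -> P1=[0,7,7,1,6,4](2) P2=[5,7,1,1,2,1](4)
Move 7: P2 pit1 -> P1=[1,8,7,1,6,4](2) P2=[5,0,2,2,3,2](5)
Move 8: P2 pit0 -> P1=[1,8,7,1,6,4](2) P2=[0,1,3,3,4,3](5)

Answer: 2 5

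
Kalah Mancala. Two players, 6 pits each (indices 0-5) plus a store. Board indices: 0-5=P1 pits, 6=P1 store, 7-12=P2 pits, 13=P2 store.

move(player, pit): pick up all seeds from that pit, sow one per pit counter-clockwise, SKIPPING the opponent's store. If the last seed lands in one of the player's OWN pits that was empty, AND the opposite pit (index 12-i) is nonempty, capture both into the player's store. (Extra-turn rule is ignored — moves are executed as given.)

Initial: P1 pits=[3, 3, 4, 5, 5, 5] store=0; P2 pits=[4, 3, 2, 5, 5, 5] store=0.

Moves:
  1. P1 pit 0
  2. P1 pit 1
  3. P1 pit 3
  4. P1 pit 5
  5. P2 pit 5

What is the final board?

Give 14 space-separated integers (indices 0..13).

Move 1: P1 pit0 -> P1=[0,4,5,6,5,5](0) P2=[4,3,2,5,5,5](0)
Move 2: P1 pit1 -> P1=[0,0,6,7,6,6](0) P2=[4,3,2,5,5,5](0)
Move 3: P1 pit3 -> P1=[0,0,6,0,7,7](1) P2=[5,4,3,6,5,5](0)
Move 4: P1 pit5 -> P1=[0,0,6,0,7,0](2) P2=[6,5,4,7,6,6](0)
Move 5: P2 pit5 -> P1=[1,1,7,1,8,0](2) P2=[6,5,4,7,6,0](1)

Answer: 1 1 7 1 8 0 2 6 5 4 7 6 0 1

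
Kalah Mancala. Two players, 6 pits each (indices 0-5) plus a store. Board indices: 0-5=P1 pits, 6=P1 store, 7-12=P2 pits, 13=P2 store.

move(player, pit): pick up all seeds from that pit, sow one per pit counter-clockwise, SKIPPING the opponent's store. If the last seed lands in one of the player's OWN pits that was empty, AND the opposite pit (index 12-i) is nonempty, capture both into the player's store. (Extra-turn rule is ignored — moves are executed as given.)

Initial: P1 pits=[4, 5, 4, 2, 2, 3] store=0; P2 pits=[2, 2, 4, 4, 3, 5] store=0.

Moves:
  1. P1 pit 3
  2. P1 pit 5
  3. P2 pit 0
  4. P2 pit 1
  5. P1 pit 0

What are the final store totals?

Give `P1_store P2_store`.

Move 1: P1 pit3 -> P1=[4,5,4,0,3,4](0) P2=[2,2,4,4,3,5](0)
Move 2: P1 pit5 -> P1=[4,5,4,0,3,0](1) P2=[3,3,5,4,3,5](0)
Move 3: P2 pit0 -> P1=[4,5,4,0,3,0](1) P2=[0,4,6,5,3,5](0)
Move 4: P2 pit1 -> P1=[4,5,4,0,3,0](1) P2=[0,0,7,6,4,6](0)
Move 5: P1 pit0 -> P1=[0,6,5,1,4,0](1) P2=[0,0,7,6,4,6](0)

Answer: 1 0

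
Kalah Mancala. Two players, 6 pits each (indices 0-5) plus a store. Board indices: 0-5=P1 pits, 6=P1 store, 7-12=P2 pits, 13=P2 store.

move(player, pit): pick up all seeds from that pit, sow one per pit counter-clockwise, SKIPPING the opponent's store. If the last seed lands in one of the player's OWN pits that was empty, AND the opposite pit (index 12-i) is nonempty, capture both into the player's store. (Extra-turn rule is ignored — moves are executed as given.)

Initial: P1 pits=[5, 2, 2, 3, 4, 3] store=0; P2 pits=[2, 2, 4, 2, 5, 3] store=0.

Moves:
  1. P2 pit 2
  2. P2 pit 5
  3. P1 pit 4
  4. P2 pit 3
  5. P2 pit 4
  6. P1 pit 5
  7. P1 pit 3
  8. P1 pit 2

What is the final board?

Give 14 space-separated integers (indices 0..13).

Move 1: P2 pit2 -> P1=[5,2,2,3,4,3](0) P2=[2,2,0,3,6,4](1)
Move 2: P2 pit5 -> P1=[6,3,3,3,4,3](0) P2=[2,2,0,3,6,0](2)
Move 3: P1 pit4 -> P1=[6,3,3,3,0,4](1) P2=[3,3,0,3,6,0](2)
Move 4: P2 pit3 -> P1=[6,3,3,3,0,4](1) P2=[3,3,0,0,7,1](3)
Move 5: P2 pit4 -> P1=[7,4,4,4,1,4](1) P2=[3,3,0,0,0,2](4)
Move 6: P1 pit5 -> P1=[7,4,4,4,1,0](2) P2=[4,4,1,0,0,2](4)
Move 7: P1 pit3 -> P1=[7,4,4,0,2,1](3) P2=[5,4,1,0,0,2](4)
Move 8: P1 pit2 -> P1=[7,4,0,1,3,2](4) P2=[5,4,1,0,0,2](4)

Answer: 7 4 0 1 3 2 4 5 4 1 0 0 2 4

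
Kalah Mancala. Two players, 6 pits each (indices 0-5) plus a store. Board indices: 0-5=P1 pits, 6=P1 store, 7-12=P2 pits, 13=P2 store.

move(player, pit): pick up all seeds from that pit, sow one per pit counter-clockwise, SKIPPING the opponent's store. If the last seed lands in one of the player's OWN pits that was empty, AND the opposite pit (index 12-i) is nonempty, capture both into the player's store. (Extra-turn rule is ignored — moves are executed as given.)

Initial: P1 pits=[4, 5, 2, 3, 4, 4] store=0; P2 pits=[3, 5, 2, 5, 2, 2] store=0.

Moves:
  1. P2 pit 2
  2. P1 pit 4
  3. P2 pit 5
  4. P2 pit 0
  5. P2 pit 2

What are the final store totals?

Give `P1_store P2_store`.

Move 1: P2 pit2 -> P1=[4,5,2,3,4,4](0) P2=[3,5,0,6,3,2](0)
Move 2: P1 pit4 -> P1=[4,5,2,3,0,5](1) P2=[4,6,0,6,3,2](0)
Move 3: P2 pit5 -> P1=[5,5,2,3,0,5](1) P2=[4,6,0,6,3,0](1)
Move 4: P2 pit0 -> P1=[5,5,2,3,0,5](1) P2=[0,7,1,7,4,0](1)
Move 5: P2 pit2 -> P1=[5,5,2,3,0,5](1) P2=[0,7,0,8,4,0](1)

Answer: 1 1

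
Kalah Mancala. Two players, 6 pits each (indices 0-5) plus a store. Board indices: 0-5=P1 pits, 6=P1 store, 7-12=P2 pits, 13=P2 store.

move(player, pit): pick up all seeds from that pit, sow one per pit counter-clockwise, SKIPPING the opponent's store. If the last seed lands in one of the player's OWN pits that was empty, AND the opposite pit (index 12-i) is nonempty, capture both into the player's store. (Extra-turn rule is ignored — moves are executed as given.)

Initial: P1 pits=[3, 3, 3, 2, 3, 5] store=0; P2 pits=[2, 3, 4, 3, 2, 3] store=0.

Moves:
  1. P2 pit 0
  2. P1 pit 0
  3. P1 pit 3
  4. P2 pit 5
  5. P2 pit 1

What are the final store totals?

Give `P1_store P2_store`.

Answer: 1 3

Derivation:
Move 1: P2 pit0 -> P1=[3,3,3,2,3,5](0) P2=[0,4,5,3,2,3](0)
Move 2: P1 pit0 -> P1=[0,4,4,3,3,5](0) P2=[0,4,5,3,2,3](0)
Move 3: P1 pit3 -> P1=[0,4,4,0,4,6](1) P2=[0,4,5,3,2,3](0)
Move 4: P2 pit5 -> P1=[1,5,4,0,4,6](1) P2=[0,4,5,3,2,0](1)
Move 5: P2 pit1 -> P1=[0,5,4,0,4,6](1) P2=[0,0,6,4,3,0](3)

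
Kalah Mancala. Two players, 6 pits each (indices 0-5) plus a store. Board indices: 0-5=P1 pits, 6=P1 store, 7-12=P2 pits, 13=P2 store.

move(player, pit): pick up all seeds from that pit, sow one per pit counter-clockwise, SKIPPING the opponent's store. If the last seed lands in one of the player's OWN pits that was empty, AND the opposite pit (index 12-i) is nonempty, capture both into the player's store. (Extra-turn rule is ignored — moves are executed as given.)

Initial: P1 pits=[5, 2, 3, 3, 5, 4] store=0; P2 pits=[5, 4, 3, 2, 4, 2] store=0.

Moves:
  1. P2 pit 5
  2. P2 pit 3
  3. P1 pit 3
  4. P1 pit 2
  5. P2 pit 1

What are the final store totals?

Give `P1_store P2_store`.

Answer: 1 8

Derivation:
Move 1: P2 pit5 -> P1=[6,2,3,3,5,4](0) P2=[5,4,3,2,4,0](1)
Move 2: P2 pit3 -> P1=[0,2,3,3,5,4](0) P2=[5,4,3,0,5,0](8)
Move 3: P1 pit3 -> P1=[0,2,3,0,6,5](1) P2=[5,4,3,0,5,0](8)
Move 4: P1 pit2 -> P1=[0,2,0,1,7,6](1) P2=[5,4,3,0,5,0](8)
Move 5: P2 pit1 -> P1=[0,2,0,1,7,6](1) P2=[5,0,4,1,6,1](8)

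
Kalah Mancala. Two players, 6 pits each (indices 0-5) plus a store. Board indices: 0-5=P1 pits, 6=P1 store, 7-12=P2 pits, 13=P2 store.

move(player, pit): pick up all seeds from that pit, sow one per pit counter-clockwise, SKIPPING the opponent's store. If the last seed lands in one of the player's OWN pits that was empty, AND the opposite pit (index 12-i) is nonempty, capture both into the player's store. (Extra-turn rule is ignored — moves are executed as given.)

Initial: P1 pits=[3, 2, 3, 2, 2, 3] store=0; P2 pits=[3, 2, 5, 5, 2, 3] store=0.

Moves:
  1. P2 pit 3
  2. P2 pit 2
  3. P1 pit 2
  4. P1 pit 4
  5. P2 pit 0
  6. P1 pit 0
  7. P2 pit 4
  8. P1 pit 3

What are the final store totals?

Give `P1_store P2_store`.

Answer: 2 3

Derivation:
Move 1: P2 pit3 -> P1=[4,3,3,2,2,3](0) P2=[3,2,5,0,3,4](1)
Move 2: P2 pit2 -> P1=[5,3,3,2,2,3](0) P2=[3,2,0,1,4,5](2)
Move 3: P1 pit2 -> P1=[5,3,0,3,3,4](0) P2=[3,2,0,1,4,5](2)
Move 4: P1 pit4 -> P1=[5,3,0,3,0,5](1) P2=[4,2,0,1,4,5](2)
Move 5: P2 pit0 -> P1=[5,3,0,3,0,5](1) P2=[0,3,1,2,5,5](2)
Move 6: P1 pit0 -> P1=[0,4,1,4,1,6](1) P2=[0,3,1,2,5,5](2)
Move 7: P2 pit4 -> P1=[1,5,2,4,1,6](1) P2=[0,3,1,2,0,6](3)
Move 8: P1 pit3 -> P1=[1,5,2,0,2,7](2) P2=[1,3,1,2,0,6](3)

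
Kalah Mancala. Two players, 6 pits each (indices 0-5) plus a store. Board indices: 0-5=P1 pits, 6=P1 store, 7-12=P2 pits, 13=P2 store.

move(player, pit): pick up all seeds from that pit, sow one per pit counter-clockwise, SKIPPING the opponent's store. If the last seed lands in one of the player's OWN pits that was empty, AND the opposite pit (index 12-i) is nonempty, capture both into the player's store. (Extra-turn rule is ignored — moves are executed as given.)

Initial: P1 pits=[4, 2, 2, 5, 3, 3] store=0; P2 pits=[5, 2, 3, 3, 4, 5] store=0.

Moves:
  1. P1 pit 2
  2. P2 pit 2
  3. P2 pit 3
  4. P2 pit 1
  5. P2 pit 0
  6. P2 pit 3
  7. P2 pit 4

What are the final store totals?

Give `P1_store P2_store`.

Answer: 0 2

Derivation:
Move 1: P1 pit2 -> P1=[4,2,0,6,4,3](0) P2=[5,2,3,3,4,5](0)
Move 2: P2 pit2 -> P1=[4,2,0,6,4,3](0) P2=[5,2,0,4,5,6](0)
Move 3: P2 pit3 -> P1=[5,2,0,6,4,3](0) P2=[5,2,0,0,6,7](1)
Move 4: P2 pit1 -> P1=[5,2,0,6,4,3](0) P2=[5,0,1,1,6,7](1)
Move 5: P2 pit0 -> P1=[5,2,0,6,4,3](0) P2=[0,1,2,2,7,8](1)
Move 6: P2 pit3 -> P1=[5,2,0,6,4,3](0) P2=[0,1,2,0,8,9](1)
Move 7: P2 pit4 -> P1=[6,3,1,7,5,4](0) P2=[0,1,2,0,0,10](2)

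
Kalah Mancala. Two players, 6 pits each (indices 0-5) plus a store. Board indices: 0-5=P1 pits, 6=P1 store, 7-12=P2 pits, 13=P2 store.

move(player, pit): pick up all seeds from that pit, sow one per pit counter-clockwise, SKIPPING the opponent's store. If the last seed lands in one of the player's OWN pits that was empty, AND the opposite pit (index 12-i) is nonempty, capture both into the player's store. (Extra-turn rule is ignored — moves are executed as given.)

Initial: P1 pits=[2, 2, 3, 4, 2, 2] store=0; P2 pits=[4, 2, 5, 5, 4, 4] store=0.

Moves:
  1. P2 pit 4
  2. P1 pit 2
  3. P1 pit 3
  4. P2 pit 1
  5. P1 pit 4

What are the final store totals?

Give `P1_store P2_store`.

Answer: 2 5

Derivation:
Move 1: P2 pit4 -> P1=[3,3,3,4,2,2](0) P2=[4,2,5,5,0,5](1)
Move 2: P1 pit2 -> P1=[3,3,0,5,3,3](0) P2=[4,2,5,5,0,5](1)
Move 3: P1 pit3 -> P1=[3,3,0,0,4,4](1) P2=[5,3,5,5,0,5](1)
Move 4: P2 pit1 -> P1=[3,0,0,0,4,4](1) P2=[5,0,6,6,0,5](5)
Move 5: P1 pit4 -> P1=[3,0,0,0,0,5](2) P2=[6,1,6,6,0,5](5)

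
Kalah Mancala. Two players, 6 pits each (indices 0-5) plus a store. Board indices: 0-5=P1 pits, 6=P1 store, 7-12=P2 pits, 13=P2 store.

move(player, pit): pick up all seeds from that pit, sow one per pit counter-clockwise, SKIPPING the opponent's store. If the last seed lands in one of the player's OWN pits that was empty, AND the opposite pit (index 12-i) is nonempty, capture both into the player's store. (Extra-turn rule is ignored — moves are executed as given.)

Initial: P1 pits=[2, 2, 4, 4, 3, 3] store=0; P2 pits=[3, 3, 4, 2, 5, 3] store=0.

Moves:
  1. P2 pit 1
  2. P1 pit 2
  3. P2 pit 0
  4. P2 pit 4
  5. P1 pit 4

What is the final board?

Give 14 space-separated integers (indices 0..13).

Answer: 3 3 1 6 0 5 2 1 2 6 4 0 4 1

Derivation:
Move 1: P2 pit1 -> P1=[2,2,4,4,3,3](0) P2=[3,0,5,3,6,3](0)
Move 2: P1 pit2 -> P1=[2,2,0,5,4,4](1) P2=[3,0,5,3,6,3](0)
Move 3: P2 pit0 -> P1=[2,2,0,5,4,4](1) P2=[0,1,6,4,6,3](0)
Move 4: P2 pit4 -> P1=[3,3,1,6,4,4](1) P2=[0,1,6,4,0,4](1)
Move 5: P1 pit4 -> P1=[3,3,1,6,0,5](2) P2=[1,2,6,4,0,4](1)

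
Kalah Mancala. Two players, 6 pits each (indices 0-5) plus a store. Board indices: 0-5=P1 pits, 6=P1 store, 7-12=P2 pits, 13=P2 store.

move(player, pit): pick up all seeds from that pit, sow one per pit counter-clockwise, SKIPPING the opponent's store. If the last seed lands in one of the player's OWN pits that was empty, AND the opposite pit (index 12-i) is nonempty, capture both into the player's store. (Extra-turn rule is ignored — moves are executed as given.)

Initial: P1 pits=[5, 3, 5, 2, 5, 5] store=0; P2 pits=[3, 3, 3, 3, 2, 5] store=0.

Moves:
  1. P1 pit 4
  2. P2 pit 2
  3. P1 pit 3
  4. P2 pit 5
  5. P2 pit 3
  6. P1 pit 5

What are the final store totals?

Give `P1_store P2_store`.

Answer: 2 3

Derivation:
Move 1: P1 pit4 -> P1=[5,3,5,2,0,6](1) P2=[4,4,4,3,2,5](0)
Move 2: P2 pit2 -> P1=[5,3,5,2,0,6](1) P2=[4,4,0,4,3,6](1)
Move 3: P1 pit3 -> P1=[5,3,5,0,1,7](1) P2=[4,4,0,4,3,6](1)
Move 4: P2 pit5 -> P1=[6,4,6,1,2,7](1) P2=[4,4,0,4,3,0](2)
Move 5: P2 pit3 -> P1=[7,4,6,1,2,7](1) P2=[4,4,0,0,4,1](3)
Move 6: P1 pit5 -> P1=[7,4,6,1,2,0](2) P2=[5,5,1,1,5,2](3)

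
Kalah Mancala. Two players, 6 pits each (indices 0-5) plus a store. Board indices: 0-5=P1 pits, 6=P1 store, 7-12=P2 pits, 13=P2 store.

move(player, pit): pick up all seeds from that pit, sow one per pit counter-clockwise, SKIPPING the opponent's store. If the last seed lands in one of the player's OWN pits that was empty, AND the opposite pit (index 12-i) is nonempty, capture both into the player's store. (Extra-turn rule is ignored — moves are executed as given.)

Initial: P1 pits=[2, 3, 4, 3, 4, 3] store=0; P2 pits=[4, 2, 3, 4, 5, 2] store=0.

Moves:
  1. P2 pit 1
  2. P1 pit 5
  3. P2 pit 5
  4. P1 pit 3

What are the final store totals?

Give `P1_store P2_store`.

Answer: 2 1

Derivation:
Move 1: P2 pit1 -> P1=[2,3,4,3,4,3](0) P2=[4,0,4,5,5,2](0)
Move 2: P1 pit5 -> P1=[2,3,4,3,4,0](1) P2=[5,1,4,5,5,2](0)
Move 3: P2 pit5 -> P1=[3,3,4,3,4,0](1) P2=[5,1,4,5,5,0](1)
Move 4: P1 pit3 -> P1=[3,3,4,0,5,1](2) P2=[5,1,4,5,5,0](1)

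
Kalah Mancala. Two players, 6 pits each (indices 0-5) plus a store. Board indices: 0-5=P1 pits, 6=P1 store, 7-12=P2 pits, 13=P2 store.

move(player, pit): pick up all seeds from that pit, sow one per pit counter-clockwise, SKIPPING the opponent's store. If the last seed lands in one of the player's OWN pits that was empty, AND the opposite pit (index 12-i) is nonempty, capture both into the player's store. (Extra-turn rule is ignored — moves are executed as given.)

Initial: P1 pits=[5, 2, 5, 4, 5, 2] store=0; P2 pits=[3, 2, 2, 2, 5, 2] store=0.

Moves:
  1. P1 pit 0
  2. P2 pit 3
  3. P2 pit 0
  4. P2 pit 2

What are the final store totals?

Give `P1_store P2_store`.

Move 1: P1 pit0 -> P1=[0,3,6,5,6,3](0) P2=[3,2,2,2,5,2](0)
Move 2: P2 pit3 -> P1=[0,3,6,5,6,3](0) P2=[3,2,2,0,6,3](0)
Move 3: P2 pit0 -> P1=[0,3,0,5,6,3](0) P2=[0,3,3,0,6,3](7)
Move 4: P2 pit2 -> P1=[0,3,0,5,6,3](0) P2=[0,3,0,1,7,4](7)

Answer: 0 7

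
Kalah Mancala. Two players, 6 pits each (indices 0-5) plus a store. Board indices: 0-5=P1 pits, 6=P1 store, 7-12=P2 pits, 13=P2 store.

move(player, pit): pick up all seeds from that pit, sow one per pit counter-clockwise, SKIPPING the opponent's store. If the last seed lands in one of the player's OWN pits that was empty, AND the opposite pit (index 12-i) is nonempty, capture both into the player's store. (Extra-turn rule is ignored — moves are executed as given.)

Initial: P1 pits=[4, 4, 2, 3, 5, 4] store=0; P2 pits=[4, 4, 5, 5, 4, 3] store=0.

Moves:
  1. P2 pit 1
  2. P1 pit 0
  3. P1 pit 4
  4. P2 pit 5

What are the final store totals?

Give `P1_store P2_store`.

Answer: 1 1

Derivation:
Move 1: P2 pit1 -> P1=[4,4,2,3,5,4](0) P2=[4,0,6,6,5,4](0)
Move 2: P1 pit0 -> P1=[0,5,3,4,6,4](0) P2=[4,0,6,6,5,4](0)
Move 3: P1 pit4 -> P1=[0,5,3,4,0,5](1) P2=[5,1,7,7,5,4](0)
Move 4: P2 pit5 -> P1=[1,6,4,4,0,5](1) P2=[5,1,7,7,5,0](1)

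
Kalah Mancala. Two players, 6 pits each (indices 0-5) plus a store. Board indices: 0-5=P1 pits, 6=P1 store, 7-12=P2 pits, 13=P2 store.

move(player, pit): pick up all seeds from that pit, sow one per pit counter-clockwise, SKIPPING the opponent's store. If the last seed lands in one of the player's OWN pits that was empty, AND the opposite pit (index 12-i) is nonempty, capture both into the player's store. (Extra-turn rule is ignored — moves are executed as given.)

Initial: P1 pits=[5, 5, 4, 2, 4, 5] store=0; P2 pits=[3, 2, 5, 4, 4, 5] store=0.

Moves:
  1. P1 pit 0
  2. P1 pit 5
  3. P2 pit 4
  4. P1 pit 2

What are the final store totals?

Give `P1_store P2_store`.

Move 1: P1 pit0 -> P1=[0,6,5,3,5,6](0) P2=[3,2,5,4,4,5](0)
Move 2: P1 pit5 -> P1=[0,6,5,3,5,0](1) P2=[4,3,6,5,5,5](0)
Move 3: P2 pit4 -> P1=[1,7,6,3,5,0](1) P2=[4,3,6,5,0,6](1)
Move 4: P1 pit2 -> P1=[1,7,0,4,6,1](2) P2=[5,4,6,5,0,6](1)

Answer: 2 1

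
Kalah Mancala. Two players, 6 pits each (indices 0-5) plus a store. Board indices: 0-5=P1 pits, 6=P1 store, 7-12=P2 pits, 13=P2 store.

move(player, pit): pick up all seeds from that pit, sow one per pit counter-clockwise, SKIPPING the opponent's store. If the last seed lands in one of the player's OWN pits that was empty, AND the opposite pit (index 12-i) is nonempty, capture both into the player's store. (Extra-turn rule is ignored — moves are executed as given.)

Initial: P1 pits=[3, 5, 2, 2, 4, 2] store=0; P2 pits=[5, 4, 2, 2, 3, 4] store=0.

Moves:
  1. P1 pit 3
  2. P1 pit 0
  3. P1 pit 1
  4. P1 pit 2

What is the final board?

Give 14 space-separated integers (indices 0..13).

Answer: 0 0 0 2 7 5 5 6 4 0 2 3 4 0

Derivation:
Move 1: P1 pit3 -> P1=[3,5,2,0,5,3](0) P2=[5,4,2,2,3,4](0)
Move 2: P1 pit0 -> P1=[0,6,3,0,5,3](3) P2=[5,4,0,2,3,4](0)
Move 3: P1 pit1 -> P1=[0,0,4,1,6,4](4) P2=[6,4,0,2,3,4](0)
Move 4: P1 pit2 -> P1=[0,0,0,2,7,5](5) P2=[6,4,0,2,3,4](0)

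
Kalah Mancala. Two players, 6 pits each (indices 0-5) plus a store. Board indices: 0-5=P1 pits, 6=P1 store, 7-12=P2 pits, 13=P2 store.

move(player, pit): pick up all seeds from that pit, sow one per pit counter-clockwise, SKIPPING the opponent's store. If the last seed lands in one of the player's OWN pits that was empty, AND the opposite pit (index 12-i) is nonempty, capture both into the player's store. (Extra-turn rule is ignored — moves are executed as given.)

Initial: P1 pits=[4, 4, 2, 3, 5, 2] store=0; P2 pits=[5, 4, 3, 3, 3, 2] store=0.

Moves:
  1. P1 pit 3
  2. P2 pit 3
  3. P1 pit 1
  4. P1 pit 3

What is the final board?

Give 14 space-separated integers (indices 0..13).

Answer: 4 0 3 0 8 4 1 5 4 3 0 4 3 1

Derivation:
Move 1: P1 pit3 -> P1=[4,4,2,0,6,3](1) P2=[5,4,3,3,3,2](0)
Move 2: P2 pit3 -> P1=[4,4,2,0,6,3](1) P2=[5,4,3,0,4,3](1)
Move 3: P1 pit1 -> P1=[4,0,3,1,7,4](1) P2=[5,4,3,0,4,3](1)
Move 4: P1 pit3 -> P1=[4,0,3,0,8,4](1) P2=[5,4,3,0,4,3](1)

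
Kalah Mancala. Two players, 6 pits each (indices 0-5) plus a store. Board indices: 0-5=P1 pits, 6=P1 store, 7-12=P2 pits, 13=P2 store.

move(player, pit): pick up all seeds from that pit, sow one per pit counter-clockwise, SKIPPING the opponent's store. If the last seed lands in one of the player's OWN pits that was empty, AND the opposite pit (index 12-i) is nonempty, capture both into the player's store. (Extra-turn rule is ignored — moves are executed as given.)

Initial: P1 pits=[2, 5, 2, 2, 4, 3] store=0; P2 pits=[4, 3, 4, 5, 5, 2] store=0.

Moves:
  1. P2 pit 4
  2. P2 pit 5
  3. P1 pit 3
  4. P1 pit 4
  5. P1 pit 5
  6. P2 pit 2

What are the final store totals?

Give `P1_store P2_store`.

Answer: 2 3

Derivation:
Move 1: P2 pit4 -> P1=[3,6,3,2,4,3](0) P2=[4,3,4,5,0,3](1)
Move 2: P2 pit5 -> P1=[4,7,3,2,4,3](0) P2=[4,3,4,5,0,0](2)
Move 3: P1 pit3 -> P1=[4,7,3,0,5,4](0) P2=[4,3,4,5,0,0](2)
Move 4: P1 pit4 -> P1=[4,7,3,0,0,5](1) P2=[5,4,5,5,0,0](2)
Move 5: P1 pit5 -> P1=[4,7,3,0,0,0](2) P2=[6,5,6,6,0,0](2)
Move 6: P2 pit2 -> P1=[5,8,3,0,0,0](2) P2=[6,5,0,7,1,1](3)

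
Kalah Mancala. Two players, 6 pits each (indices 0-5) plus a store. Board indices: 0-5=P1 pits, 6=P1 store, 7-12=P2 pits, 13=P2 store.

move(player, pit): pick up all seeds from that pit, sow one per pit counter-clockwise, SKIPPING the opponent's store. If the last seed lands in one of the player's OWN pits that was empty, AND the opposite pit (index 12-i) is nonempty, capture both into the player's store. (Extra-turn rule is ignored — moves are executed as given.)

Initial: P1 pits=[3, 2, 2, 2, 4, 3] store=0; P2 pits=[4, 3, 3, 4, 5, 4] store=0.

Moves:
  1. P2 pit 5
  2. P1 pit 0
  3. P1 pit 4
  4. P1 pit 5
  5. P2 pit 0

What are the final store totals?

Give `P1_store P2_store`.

Move 1: P2 pit5 -> P1=[4,3,3,2,4,3](0) P2=[4,3,3,4,5,0](1)
Move 2: P1 pit0 -> P1=[0,4,4,3,5,3](0) P2=[4,3,3,4,5,0](1)
Move 3: P1 pit4 -> P1=[0,4,4,3,0,4](1) P2=[5,4,4,4,5,0](1)
Move 4: P1 pit5 -> P1=[0,4,4,3,0,0](2) P2=[6,5,5,4,5,0](1)
Move 5: P2 pit0 -> P1=[0,4,4,3,0,0](2) P2=[0,6,6,5,6,1](2)

Answer: 2 2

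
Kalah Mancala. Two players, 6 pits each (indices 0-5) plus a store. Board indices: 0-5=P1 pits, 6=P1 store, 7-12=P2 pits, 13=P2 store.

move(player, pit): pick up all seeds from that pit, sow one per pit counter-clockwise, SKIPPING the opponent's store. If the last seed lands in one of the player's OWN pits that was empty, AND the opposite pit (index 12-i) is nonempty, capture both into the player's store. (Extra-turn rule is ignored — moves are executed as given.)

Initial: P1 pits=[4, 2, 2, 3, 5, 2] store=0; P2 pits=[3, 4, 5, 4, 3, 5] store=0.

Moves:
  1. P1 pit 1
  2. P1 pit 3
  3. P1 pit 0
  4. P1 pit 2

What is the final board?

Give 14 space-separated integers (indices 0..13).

Answer: 0 1 0 2 8 4 2 4 4 5 4 3 5 0

Derivation:
Move 1: P1 pit1 -> P1=[4,0,3,4,5,2](0) P2=[3,4,5,4,3,5](0)
Move 2: P1 pit3 -> P1=[4,0,3,0,6,3](1) P2=[4,4,5,4,3,5](0)
Move 3: P1 pit0 -> P1=[0,1,4,1,7,3](1) P2=[4,4,5,4,3,5](0)
Move 4: P1 pit2 -> P1=[0,1,0,2,8,4](2) P2=[4,4,5,4,3,5](0)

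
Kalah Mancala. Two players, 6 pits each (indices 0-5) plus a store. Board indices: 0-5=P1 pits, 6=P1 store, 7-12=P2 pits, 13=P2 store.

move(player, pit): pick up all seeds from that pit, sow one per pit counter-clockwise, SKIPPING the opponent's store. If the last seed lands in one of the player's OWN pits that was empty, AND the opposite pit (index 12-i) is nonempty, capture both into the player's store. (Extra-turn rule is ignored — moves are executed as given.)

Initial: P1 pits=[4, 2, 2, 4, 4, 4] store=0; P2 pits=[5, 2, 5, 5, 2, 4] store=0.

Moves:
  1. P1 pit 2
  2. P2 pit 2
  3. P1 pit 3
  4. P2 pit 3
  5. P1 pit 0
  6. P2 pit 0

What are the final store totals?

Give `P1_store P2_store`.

Move 1: P1 pit2 -> P1=[4,2,0,5,5,4](0) P2=[5,2,5,5,2,4](0)
Move 2: P2 pit2 -> P1=[5,2,0,5,5,4](0) P2=[5,2,0,6,3,5](1)
Move 3: P1 pit3 -> P1=[5,2,0,0,6,5](1) P2=[6,3,0,6,3,5](1)
Move 4: P2 pit3 -> P1=[6,3,1,0,6,5](1) P2=[6,3,0,0,4,6](2)
Move 5: P1 pit0 -> P1=[0,4,2,1,7,6](2) P2=[6,3,0,0,4,6](2)
Move 6: P2 pit0 -> P1=[0,4,2,1,7,6](2) P2=[0,4,1,1,5,7](3)

Answer: 2 3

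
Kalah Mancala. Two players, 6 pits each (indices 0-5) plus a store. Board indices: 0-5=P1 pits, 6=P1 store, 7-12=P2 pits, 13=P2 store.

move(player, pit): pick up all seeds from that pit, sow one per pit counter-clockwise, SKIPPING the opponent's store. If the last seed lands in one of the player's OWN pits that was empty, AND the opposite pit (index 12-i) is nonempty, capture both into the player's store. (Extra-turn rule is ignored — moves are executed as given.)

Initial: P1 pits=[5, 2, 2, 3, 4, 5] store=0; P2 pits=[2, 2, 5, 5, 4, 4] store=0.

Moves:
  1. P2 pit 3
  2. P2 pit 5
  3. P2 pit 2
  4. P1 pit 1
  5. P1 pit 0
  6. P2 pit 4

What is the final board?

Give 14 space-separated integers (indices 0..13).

Move 1: P2 pit3 -> P1=[6,3,2,3,4,5](0) P2=[2,2,5,0,5,5](1)
Move 2: P2 pit5 -> P1=[7,4,3,4,4,5](0) P2=[2,2,5,0,5,0](2)
Move 3: P2 pit2 -> P1=[8,4,3,4,4,5](0) P2=[2,2,0,1,6,1](3)
Move 4: P1 pit1 -> P1=[8,0,4,5,5,6](0) P2=[2,2,0,1,6,1](3)
Move 5: P1 pit0 -> P1=[0,1,5,6,6,7](1) P2=[3,3,0,1,6,1](3)
Move 6: P2 pit4 -> P1=[1,2,6,7,6,7](1) P2=[3,3,0,1,0,2](4)

Answer: 1 2 6 7 6 7 1 3 3 0 1 0 2 4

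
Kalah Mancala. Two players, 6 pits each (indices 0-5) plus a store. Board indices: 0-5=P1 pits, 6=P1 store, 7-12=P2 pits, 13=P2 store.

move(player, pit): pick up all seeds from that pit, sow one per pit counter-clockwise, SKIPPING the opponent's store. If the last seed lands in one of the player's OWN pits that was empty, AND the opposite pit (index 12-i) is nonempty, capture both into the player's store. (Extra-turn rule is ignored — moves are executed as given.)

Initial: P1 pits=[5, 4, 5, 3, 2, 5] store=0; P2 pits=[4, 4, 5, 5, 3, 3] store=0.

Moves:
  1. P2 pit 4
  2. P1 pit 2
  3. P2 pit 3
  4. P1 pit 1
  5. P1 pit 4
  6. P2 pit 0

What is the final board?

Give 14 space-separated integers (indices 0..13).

Move 1: P2 pit4 -> P1=[6,4,5,3,2,5](0) P2=[4,4,5,5,0,4](1)
Move 2: P1 pit2 -> P1=[6,4,0,4,3,6](1) P2=[5,4,5,5,0,4](1)
Move 3: P2 pit3 -> P1=[7,5,0,4,3,6](1) P2=[5,4,5,0,1,5](2)
Move 4: P1 pit1 -> P1=[7,0,1,5,4,7](2) P2=[5,4,5,0,1,5](2)
Move 5: P1 pit4 -> P1=[7,0,1,5,0,8](3) P2=[6,5,5,0,1,5](2)
Move 6: P2 pit0 -> P1=[7,0,1,5,0,8](3) P2=[0,6,6,1,2,6](3)

Answer: 7 0 1 5 0 8 3 0 6 6 1 2 6 3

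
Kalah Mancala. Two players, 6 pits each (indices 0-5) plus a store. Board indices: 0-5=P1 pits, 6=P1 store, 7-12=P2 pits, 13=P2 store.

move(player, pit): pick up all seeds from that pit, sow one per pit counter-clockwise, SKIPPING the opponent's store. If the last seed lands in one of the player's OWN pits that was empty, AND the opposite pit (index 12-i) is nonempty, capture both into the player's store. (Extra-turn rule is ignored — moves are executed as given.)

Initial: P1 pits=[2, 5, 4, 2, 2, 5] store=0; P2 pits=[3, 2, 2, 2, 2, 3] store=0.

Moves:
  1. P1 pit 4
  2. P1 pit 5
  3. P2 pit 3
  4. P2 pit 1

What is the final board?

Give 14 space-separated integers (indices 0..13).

Answer: 2 5 4 2 0 0 2 4 0 4 1 5 4 1

Derivation:
Move 1: P1 pit4 -> P1=[2,5,4,2,0,6](1) P2=[3,2,2,2,2,3](0)
Move 2: P1 pit5 -> P1=[2,5,4,2,0,0](2) P2=[4,3,3,3,3,3](0)
Move 3: P2 pit3 -> P1=[2,5,4,2,0,0](2) P2=[4,3,3,0,4,4](1)
Move 4: P2 pit1 -> P1=[2,5,4,2,0,0](2) P2=[4,0,4,1,5,4](1)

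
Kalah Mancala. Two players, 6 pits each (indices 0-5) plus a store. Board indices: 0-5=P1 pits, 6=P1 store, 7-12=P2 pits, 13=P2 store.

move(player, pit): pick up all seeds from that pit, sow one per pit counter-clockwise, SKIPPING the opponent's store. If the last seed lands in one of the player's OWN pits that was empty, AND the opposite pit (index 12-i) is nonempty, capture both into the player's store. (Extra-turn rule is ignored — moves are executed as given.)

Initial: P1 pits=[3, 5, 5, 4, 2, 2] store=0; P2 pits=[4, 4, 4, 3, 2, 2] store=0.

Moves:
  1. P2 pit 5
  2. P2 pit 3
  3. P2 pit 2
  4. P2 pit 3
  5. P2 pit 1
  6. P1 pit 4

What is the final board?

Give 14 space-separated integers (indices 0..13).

Answer: 4 5 5 4 0 3 1 4 0 1 1 6 3 3

Derivation:
Move 1: P2 pit5 -> P1=[4,5,5,4,2,2](0) P2=[4,4,4,3,2,0](1)
Move 2: P2 pit3 -> P1=[4,5,5,4,2,2](0) P2=[4,4,4,0,3,1](2)
Move 3: P2 pit2 -> P1=[4,5,5,4,2,2](0) P2=[4,4,0,1,4,2](3)
Move 4: P2 pit3 -> P1=[4,5,5,4,2,2](0) P2=[4,4,0,0,5,2](3)
Move 5: P2 pit1 -> P1=[4,5,5,4,2,2](0) P2=[4,0,1,1,6,3](3)
Move 6: P1 pit4 -> P1=[4,5,5,4,0,3](1) P2=[4,0,1,1,6,3](3)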